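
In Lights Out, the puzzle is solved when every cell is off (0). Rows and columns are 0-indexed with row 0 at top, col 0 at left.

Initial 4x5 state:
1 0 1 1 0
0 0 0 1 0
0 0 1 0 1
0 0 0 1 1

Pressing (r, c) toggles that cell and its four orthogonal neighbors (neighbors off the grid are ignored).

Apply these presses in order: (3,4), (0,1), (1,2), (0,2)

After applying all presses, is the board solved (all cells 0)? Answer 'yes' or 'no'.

After press 1 at (3,4):
1 0 1 1 0
0 0 0 1 0
0 0 1 0 0
0 0 0 0 0

After press 2 at (0,1):
0 1 0 1 0
0 1 0 1 0
0 0 1 0 0
0 0 0 0 0

After press 3 at (1,2):
0 1 1 1 0
0 0 1 0 0
0 0 0 0 0
0 0 0 0 0

After press 4 at (0,2):
0 0 0 0 0
0 0 0 0 0
0 0 0 0 0
0 0 0 0 0

Lights still on: 0

Answer: yes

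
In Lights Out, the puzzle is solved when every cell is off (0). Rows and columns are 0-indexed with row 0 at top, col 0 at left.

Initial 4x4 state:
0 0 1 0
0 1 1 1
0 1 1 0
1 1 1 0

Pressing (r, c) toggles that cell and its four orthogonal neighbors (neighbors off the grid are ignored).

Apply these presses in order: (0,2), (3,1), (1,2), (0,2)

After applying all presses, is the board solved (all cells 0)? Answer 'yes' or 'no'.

After press 1 at (0,2):
0 1 0 1
0 1 0 1
0 1 1 0
1 1 1 0

After press 2 at (3,1):
0 1 0 1
0 1 0 1
0 0 1 0
0 0 0 0

After press 3 at (1,2):
0 1 1 1
0 0 1 0
0 0 0 0
0 0 0 0

After press 4 at (0,2):
0 0 0 0
0 0 0 0
0 0 0 0
0 0 0 0

Lights still on: 0

Answer: yes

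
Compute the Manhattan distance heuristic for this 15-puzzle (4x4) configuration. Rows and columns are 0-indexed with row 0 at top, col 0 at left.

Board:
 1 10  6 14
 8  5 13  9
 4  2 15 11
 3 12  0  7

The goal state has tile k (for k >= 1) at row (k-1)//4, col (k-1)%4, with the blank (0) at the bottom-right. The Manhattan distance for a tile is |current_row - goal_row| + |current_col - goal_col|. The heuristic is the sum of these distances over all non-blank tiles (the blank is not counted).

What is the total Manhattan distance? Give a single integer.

Tile 1: (0,0)->(0,0) = 0
Tile 10: (0,1)->(2,1) = 2
Tile 6: (0,2)->(1,1) = 2
Tile 14: (0,3)->(3,1) = 5
Tile 8: (1,0)->(1,3) = 3
Tile 5: (1,1)->(1,0) = 1
Tile 13: (1,2)->(3,0) = 4
Tile 9: (1,3)->(2,0) = 4
Tile 4: (2,0)->(0,3) = 5
Tile 2: (2,1)->(0,1) = 2
Tile 15: (2,2)->(3,2) = 1
Tile 11: (2,3)->(2,2) = 1
Tile 3: (3,0)->(0,2) = 5
Tile 12: (3,1)->(2,3) = 3
Tile 7: (3,3)->(1,2) = 3
Sum: 0 + 2 + 2 + 5 + 3 + 1 + 4 + 4 + 5 + 2 + 1 + 1 + 5 + 3 + 3 = 41

Answer: 41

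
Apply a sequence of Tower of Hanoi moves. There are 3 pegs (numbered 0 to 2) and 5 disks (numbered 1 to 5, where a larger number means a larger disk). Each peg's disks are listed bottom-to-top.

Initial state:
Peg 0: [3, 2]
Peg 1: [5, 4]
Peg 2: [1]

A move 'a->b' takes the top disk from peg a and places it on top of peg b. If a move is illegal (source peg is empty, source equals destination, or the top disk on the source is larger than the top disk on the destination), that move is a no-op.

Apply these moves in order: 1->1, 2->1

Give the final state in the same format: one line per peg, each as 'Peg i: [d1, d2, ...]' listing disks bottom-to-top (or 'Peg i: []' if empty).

Answer: Peg 0: [3, 2]
Peg 1: [5, 4, 1]
Peg 2: []

Derivation:
After move 1 (1->1):
Peg 0: [3, 2]
Peg 1: [5, 4]
Peg 2: [1]

After move 2 (2->1):
Peg 0: [3, 2]
Peg 1: [5, 4, 1]
Peg 2: []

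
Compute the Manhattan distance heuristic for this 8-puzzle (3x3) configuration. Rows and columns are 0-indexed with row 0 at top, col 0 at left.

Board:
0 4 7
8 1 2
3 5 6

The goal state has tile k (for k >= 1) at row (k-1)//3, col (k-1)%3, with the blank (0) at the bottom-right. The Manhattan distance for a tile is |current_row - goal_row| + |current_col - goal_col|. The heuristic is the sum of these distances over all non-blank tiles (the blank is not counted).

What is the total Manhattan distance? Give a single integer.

Answer: 18

Derivation:
Tile 4: (0,1)->(1,0) = 2
Tile 7: (0,2)->(2,0) = 4
Tile 8: (1,0)->(2,1) = 2
Tile 1: (1,1)->(0,0) = 2
Tile 2: (1,2)->(0,1) = 2
Tile 3: (2,0)->(0,2) = 4
Tile 5: (2,1)->(1,1) = 1
Tile 6: (2,2)->(1,2) = 1
Sum: 2 + 4 + 2 + 2 + 2 + 4 + 1 + 1 = 18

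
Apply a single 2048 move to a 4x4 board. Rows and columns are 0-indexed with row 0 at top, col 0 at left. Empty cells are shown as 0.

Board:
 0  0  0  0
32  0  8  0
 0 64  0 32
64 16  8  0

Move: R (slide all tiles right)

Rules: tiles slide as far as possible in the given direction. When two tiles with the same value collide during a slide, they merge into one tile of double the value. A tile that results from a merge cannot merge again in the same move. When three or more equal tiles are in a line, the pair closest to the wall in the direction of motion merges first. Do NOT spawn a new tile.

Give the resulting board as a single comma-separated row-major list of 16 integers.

Slide right:
row 0: [0, 0, 0, 0] -> [0, 0, 0, 0]
row 1: [32, 0, 8, 0] -> [0, 0, 32, 8]
row 2: [0, 64, 0, 32] -> [0, 0, 64, 32]
row 3: [64, 16, 8, 0] -> [0, 64, 16, 8]

Answer: 0, 0, 0, 0, 0, 0, 32, 8, 0, 0, 64, 32, 0, 64, 16, 8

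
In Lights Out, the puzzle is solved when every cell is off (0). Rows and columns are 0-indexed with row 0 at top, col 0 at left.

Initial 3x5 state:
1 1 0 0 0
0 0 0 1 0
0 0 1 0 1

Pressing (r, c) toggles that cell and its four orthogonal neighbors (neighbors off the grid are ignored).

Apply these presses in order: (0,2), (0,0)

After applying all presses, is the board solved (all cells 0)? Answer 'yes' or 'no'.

After press 1 at (0,2):
1 0 1 1 0
0 0 1 1 0
0 0 1 0 1

After press 2 at (0,0):
0 1 1 1 0
1 0 1 1 0
0 0 1 0 1

Lights still on: 8

Answer: no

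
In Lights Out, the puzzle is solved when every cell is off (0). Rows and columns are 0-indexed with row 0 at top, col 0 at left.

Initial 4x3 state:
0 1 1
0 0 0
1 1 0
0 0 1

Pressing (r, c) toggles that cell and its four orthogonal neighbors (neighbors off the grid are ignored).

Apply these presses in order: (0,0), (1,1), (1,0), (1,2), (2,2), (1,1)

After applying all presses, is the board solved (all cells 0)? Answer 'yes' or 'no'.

Answer: yes

Derivation:
After press 1 at (0,0):
1 0 1
1 0 0
1 1 0
0 0 1

After press 2 at (1,1):
1 1 1
0 1 1
1 0 0
0 0 1

After press 3 at (1,0):
0 1 1
1 0 1
0 0 0
0 0 1

After press 4 at (1,2):
0 1 0
1 1 0
0 0 1
0 0 1

After press 5 at (2,2):
0 1 0
1 1 1
0 1 0
0 0 0

After press 6 at (1,1):
0 0 0
0 0 0
0 0 0
0 0 0

Lights still on: 0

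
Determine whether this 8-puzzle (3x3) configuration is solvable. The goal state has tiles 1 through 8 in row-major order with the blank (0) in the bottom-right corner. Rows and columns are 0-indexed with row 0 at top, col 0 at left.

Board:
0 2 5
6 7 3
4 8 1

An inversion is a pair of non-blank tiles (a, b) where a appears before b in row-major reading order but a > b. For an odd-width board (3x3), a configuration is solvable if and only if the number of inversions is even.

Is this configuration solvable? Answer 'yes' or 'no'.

Answer: no

Derivation:
Inversions (pairs i<j in row-major order where tile[i] > tile[j] > 0): 13
13 is odd, so the puzzle is not solvable.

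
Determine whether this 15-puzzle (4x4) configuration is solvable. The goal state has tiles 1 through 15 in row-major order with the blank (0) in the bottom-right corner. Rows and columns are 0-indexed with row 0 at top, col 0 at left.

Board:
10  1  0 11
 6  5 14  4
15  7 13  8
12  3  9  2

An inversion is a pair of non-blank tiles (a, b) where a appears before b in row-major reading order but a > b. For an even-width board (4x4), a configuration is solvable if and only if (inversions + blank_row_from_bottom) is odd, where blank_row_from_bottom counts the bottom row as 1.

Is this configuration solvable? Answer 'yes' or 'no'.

Answer: yes

Derivation:
Inversions: 55
Blank is in row 0 (0-indexed from top), which is row 4 counting from the bottom (bottom = 1).
55 + 4 = 59, which is odd, so the puzzle is solvable.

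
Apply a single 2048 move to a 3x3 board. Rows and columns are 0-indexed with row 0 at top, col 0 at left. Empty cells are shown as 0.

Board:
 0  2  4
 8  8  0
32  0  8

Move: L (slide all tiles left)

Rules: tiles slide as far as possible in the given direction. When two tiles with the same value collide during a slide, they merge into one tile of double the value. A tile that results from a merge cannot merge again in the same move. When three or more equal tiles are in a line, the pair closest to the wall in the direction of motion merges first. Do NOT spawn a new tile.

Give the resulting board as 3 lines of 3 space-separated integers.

Slide left:
row 0: [0, 2, 4] -> [2, 4, 0]
row 1: [8, 8, 0] -> [16, 0, 0]
row 2: [32, 0, 8] -> [32, 8, 0]

Answer:  2  4  0
16  0  0
32  8  0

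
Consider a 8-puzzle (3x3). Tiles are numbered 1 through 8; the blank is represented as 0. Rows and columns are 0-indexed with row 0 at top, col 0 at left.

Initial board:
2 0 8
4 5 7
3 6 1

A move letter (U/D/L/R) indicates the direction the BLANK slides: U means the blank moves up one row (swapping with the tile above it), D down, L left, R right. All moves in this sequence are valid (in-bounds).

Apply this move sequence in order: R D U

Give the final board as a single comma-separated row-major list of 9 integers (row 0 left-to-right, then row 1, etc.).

After move 1 (R):
2 8 0
4 5 7
3 6 1

After move 2 (D):
2 8 7
4 5 0
3 6 1

After move 3 (U):
2 8 0
4 5 7
3 6 1

Answer: 2, 8, 0, 4, 5, 7, 3, 6, 1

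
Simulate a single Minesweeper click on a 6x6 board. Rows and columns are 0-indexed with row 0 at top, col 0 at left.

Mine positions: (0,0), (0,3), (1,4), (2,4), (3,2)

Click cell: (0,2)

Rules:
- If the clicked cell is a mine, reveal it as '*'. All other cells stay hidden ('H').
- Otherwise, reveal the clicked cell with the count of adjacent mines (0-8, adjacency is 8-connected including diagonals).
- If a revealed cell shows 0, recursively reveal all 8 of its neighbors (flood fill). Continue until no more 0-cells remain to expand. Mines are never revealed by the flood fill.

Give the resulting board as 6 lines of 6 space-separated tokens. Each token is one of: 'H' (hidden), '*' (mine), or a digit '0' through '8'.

H H 1 H H H
H H H H H H
H H H H H H
H H H H H H
H H H H H H
H H H H H H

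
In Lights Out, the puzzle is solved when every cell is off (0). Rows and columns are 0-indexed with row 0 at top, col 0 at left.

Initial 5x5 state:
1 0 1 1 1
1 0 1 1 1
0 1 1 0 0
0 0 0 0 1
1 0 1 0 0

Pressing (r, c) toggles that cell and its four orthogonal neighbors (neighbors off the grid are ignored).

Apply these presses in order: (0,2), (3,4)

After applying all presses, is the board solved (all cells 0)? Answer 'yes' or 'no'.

After press 1 at (0,2):
1 1 0 0 1
1 0 0 1 1
0 1 1 0 0
0 0 0 0 1
1 0 1 0 0

After press 2 at (3,4):
1 1 0 0 1
1 0 0 1 1
0 1 1 0 1
0 0 0 1 0
1 0 1 0 1

Lights still on: 13

Answer: no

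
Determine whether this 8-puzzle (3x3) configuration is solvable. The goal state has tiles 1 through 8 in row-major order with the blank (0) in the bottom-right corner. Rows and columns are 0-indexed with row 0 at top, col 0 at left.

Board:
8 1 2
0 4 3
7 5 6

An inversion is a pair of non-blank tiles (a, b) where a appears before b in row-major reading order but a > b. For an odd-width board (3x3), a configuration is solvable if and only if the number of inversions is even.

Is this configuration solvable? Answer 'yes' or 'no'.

Answer: yes

Derivation:
Inversions (pairs i<j in row-major order where tile[i] > tile[j] > 0): 10
10 is even, so the puzzle is solvable.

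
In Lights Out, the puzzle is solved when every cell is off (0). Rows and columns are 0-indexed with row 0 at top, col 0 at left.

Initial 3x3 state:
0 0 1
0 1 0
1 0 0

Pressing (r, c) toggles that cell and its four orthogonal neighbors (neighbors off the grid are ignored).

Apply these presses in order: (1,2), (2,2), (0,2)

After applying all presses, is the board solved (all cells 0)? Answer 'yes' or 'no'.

After press 1 at (1,2):
0 0 0
0 0 1
1 0 1

After press 2 at (2,2):
0 0 0
0 0 0
1 1 0

After press 3 at (0,2):
0 1 1
0 0 1
1 1 0

Lights still on: 5

Answer: no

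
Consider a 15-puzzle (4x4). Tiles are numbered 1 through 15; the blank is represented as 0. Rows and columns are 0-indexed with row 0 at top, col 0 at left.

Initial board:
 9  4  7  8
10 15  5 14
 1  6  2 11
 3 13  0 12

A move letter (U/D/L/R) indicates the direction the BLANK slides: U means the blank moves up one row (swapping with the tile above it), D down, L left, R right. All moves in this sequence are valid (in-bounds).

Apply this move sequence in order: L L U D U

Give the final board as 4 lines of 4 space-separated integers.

Answer:  9  4  7  8
10 15  5 14
 0  6  2 11
 1  3 13 12

Derivation:
After move 1 (L):
 9  4  7  8
10 15  5 14
 1  6  2 11
 3  0 13 12

After move 2 (L):
 9  4  7  8
10 15  5 14
 1  6  2 11
 0  3 13 12

After move 3 (U):
 9  4  7  8
10 15  5 14
 0  6  2 11
 1  3 13 12

After move 4 (D):
 9  4  7  8
10 15  5 14
 1  6  2 11
 0  3 13 12

After move 5 (U):
 9  4  7  8
10 15  5 14
 0  6  2 11
 1  3 13 12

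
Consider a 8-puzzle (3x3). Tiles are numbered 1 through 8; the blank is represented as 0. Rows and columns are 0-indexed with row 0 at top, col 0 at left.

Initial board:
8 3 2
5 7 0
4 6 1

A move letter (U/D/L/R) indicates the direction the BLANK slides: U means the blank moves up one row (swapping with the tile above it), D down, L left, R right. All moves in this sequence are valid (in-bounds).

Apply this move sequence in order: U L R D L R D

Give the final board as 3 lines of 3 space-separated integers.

Answer: 8 3 2
5 7 1
4 6 0

Derivation:
After move 1 (U):
8 3 0
5 7 2
4 6 1

After move 2 (L):
8 0 3
5 7 2
4 6 1

After move 3 (R):
8 3 0
5 7 2
4 6 1

After move 4 (D):
8 3 2
5 7 0
4 6 1

After move 5 (L):
8 3 2
5 0 7
4 6 1

After move 6 (R):
8 3 2
5 7 0
4 6 1

After move 7 (D):
8 3 2
5 7 1
4 6 0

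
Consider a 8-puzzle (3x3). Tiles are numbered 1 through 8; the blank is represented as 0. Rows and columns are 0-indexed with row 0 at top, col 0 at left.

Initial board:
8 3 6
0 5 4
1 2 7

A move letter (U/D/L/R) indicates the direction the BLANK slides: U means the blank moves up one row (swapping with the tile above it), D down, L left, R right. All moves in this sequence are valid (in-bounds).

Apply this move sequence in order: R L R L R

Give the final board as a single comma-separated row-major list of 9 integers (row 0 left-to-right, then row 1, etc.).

After move 1 (R):
8 3 6
5 0 4
1 2 7

After move 2 (L):
8 3 6
0 5 4
1 2 7

After move 3 (R):
8 3 6
5 0 4
1 2 7

After move 4 (L):
8 3 6
0 5 4
1 2 7

After move 5 (R):
8 3 6
5 0 4
1 2 7

Answer: 8, 3, 6, 5, 0, 4, 1, 2, 7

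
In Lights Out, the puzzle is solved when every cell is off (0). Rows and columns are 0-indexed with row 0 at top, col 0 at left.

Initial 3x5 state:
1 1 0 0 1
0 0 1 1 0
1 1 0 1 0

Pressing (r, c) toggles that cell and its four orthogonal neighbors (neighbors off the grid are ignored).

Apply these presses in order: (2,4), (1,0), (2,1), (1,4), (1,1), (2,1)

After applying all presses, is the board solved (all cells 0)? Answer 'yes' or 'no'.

After press 1 at (2,4):
1 1 0 0 1
0 0 1 1 1
1 1 0 0 1

After press 2 at (1,0):
0 1 0 0 1
1 1 1 1 1
0 1 0 0 1

After press 3 at (2,1):
0 1 0 0 1
1 0 1 1 1
1 0 1 0 1

After press 4 at (1,4):
0 1 0 0 0
1 0 1 0 0
1 0 1 0 0

After press 5 at (1,1):
0 0 0 0 0
0 1 0 0 0
1 1 1 0 0

After press 6 at (2,1):
0 0 0 0 0
0 0 0 0 0
0 0 0 0 0

Lights still on: 0

Answer: yes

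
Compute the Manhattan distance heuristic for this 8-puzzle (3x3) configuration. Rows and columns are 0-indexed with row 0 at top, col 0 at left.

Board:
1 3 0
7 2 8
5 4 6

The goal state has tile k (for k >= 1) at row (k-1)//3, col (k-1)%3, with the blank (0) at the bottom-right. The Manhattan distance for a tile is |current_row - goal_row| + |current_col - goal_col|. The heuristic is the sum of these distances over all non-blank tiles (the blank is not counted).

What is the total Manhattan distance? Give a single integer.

Tile 1: at (0,0), goal (0,0), distance |0-0|+|0-0| = 0
Tile 3: at (0,1), goal (0,2), distance |0-0|+|1-2| = 1
Tile 7: at (1,0), goal (2,0), distance |1-2|+|0-0| = 1
Tile 2: at (1,1), goal (0,1), distance |1-0|+|1-1| = 1
Tile 8: at (1,2), goal (2,1), distance |1-2|+|2-1| = 2
Tile 5: at (2,0), goal (1,1), distance |2-1|+|0-1| = 2
Tile 4: at (2,1), goal (1,0), distance |2-1|+|1-0| = 2
Tile 6: at (2,2), goal (1,2), distance |2-1|+|2-2| = 1
Sum: 0 + 1 + 1 + 1 + 2 + 2 + 2 + 1 = 10

Answer: 10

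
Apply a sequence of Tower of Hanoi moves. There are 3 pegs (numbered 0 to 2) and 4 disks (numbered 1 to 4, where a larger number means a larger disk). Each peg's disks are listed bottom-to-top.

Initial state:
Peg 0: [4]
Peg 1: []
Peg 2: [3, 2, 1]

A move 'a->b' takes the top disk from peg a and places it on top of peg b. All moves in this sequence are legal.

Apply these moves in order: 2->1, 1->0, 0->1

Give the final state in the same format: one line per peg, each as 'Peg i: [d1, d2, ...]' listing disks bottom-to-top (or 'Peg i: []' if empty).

Answer: Peg 0: [4]
Peg 1: [1]
Peg 2: [3, 2]

Derivation:
After move 1 (2->1):
Peg 0: [4]
Peg 1: [1]
Peg 2: [3, 2]

After move 2 (1->0):
Peg 0: [4, 1]
Peg 1: []
Peg 2: [3, 2]

After move 3 (0->1):
Peg 0: [4]
Peg 1: [1]
Peg 2: [3, 2]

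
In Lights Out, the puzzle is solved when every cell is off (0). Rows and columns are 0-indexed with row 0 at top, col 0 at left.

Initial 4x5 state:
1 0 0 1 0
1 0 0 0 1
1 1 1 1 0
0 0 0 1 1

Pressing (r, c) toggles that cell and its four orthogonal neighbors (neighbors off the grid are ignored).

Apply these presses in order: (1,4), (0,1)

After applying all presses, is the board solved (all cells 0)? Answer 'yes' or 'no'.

Answer: no

Derivation:
After press 1 at (1,4):
1 0 0 1 1
1 0 0 1 0
1 1 1 1 1
0 0 0 1 1

After press 2 at (0,1):
0 1 1 1 1
1 1 0 1 0
1 1 1 1 1
0 0 0 1 1

Lights still on: 14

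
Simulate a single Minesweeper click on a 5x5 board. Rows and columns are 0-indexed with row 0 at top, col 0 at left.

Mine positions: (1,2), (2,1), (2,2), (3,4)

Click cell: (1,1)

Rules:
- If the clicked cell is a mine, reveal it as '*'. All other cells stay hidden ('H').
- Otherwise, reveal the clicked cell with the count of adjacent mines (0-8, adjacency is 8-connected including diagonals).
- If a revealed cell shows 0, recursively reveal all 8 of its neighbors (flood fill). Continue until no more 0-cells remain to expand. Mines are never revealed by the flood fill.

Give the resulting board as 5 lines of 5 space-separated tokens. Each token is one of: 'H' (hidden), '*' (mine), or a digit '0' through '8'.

H H H H H
H 3 H H H
H H H H H
H H H H H
H H H H H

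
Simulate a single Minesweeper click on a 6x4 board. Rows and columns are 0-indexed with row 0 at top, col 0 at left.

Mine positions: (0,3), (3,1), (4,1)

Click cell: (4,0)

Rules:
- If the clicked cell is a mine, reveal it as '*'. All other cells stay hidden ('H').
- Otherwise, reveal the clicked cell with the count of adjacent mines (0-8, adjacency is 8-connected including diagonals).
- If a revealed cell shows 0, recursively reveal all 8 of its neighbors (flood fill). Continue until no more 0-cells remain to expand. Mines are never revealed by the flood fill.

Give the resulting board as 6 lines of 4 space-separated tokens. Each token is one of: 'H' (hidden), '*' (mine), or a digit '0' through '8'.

H H H H
H H H H
H H H H
H H H H
2 H H H
H H H H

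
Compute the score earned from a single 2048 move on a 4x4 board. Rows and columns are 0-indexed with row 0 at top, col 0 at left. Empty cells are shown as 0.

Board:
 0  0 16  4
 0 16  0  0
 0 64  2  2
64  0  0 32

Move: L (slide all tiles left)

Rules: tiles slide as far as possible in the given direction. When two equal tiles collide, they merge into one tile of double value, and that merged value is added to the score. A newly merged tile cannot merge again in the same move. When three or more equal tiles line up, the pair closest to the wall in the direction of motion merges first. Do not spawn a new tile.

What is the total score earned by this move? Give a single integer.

Slide left:
row 0: [0, 0, 16, 4] -> [16, 4, 0, 0]  score +0 (running 0)
row 1: [0, 16, 0, 0] -> [16, 0, 0, 0]  score +0 (running 0)
row 2: [0, 64, 2, 2] -> [64, 4, 0, 0]  score +4 (running 4)
row 3: [64, 0, 0, 32] -> [64, 32, 0, 0]  score +0 (running 4)
Board after move:
16  4  0  0
16  0  0  0
64  4  0  0
64 32  0  0

Answer: 4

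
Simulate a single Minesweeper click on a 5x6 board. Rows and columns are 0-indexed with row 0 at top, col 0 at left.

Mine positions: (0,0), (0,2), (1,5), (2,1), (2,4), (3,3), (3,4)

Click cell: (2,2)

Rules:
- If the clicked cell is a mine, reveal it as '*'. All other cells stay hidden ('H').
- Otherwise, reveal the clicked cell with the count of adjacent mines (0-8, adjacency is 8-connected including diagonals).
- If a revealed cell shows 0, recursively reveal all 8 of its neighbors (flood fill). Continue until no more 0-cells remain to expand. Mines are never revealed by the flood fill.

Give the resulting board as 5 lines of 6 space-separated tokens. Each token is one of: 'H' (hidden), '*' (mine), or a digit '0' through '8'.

H H H H H H
H H H H H H
H H 2 H H H
H H H H H H
H H H H H H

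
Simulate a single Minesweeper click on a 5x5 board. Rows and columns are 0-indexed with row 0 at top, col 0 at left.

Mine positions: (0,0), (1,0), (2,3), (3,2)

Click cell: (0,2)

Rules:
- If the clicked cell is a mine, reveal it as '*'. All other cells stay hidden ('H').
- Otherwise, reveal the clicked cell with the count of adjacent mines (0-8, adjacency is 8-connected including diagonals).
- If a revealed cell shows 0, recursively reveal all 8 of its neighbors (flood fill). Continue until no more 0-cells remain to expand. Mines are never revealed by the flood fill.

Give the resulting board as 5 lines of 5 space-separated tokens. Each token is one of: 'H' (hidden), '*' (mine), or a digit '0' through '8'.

H 2 0 0 0
H 2 1 1 1
H H H H H
H H H H H
H H H H H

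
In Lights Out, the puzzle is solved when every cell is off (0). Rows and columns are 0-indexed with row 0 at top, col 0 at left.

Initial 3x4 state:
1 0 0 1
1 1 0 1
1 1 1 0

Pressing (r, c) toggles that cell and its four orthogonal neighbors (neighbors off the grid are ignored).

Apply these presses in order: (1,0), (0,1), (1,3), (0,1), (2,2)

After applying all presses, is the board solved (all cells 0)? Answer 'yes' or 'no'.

Answer: yes

Derivation:
After press 1 at (1,0):
0 0 0 1
0 0 0 1
0 1 1 0

After press 2 at (0,1):
1 1 1 1
0 1 0 1
0 1 1 0

After press 3 at (1,3):
1 1 1 0
0 1 1 0
0 1 1 1

After press 4 at (0,1):
0 0 0 0
0 0 1 0
0 1 1 1

After press 5 at (2,2):
0 0 0 0
0 0 0 0
0 0 0 0

Lights still on: 0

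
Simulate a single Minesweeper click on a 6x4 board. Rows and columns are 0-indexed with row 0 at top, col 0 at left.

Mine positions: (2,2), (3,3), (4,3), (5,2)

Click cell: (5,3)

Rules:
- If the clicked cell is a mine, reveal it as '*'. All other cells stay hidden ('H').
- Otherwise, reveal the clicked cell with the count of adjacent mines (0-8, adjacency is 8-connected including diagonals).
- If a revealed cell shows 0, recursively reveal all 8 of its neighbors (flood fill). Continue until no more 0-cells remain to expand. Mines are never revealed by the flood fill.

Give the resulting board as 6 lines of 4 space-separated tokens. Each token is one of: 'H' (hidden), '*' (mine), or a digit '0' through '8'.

H H H H
H H H H
H H H H
H H H H
H H H H
H H H 2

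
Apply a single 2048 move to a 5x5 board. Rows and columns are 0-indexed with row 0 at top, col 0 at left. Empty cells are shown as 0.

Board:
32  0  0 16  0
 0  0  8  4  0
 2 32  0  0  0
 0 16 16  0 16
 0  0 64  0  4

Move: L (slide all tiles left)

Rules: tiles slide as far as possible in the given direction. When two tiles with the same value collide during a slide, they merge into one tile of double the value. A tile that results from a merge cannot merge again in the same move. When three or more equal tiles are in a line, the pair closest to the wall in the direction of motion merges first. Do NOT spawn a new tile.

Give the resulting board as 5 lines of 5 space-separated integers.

Answer: 32 16  0  0  0
 8  4  0  0  0
 2 32  0  0  0
32 16  0  0  0
64  4  0  0  0

Derivation:
Slide left:
row 0: [32, 0, 0, 16, 0] -> [32, 16, 0, 0, 0]
row 1: [0, 0, 8, 4, 0] -> [8, 4, 0, 0, 0]
row 2: [2, 32, 0, 0, 0] -> [2, 32, 0, 0, 0]
row 3: [0, 16, 16, 0, 16] -> [32, 16, 0, 0, 0]
row 4: [0, 0, 64, 0, 4] -> [64, 4, 0, 0, 0]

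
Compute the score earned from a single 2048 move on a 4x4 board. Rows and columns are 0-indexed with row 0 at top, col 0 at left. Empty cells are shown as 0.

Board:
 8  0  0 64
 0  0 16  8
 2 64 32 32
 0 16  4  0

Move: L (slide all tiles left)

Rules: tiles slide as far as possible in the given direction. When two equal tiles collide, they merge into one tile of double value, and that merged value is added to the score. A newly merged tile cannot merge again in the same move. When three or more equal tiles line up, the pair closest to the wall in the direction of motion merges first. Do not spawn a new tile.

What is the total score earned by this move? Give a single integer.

Answer: 64

Derivation:
Slide left:
row 0: [8, 0, 0, 64] -> [8, 64, 0, 0]  score +0 (running 0)
row 1: [0, 0, 16, 8] -> [16, 8, 0, 0]  score +0 (running 0)
row 2: [2, 64, 32, 32] -> [2, 64, 64, 0]  score +64 (running 64)
row 3: [0, 16, 4, 0] -> [16, 4, 0, 0]  score +0 (running 64)
Board after move:
 8 64  0  0
16  8  0  0
 2 64 64  0
16  4  0  0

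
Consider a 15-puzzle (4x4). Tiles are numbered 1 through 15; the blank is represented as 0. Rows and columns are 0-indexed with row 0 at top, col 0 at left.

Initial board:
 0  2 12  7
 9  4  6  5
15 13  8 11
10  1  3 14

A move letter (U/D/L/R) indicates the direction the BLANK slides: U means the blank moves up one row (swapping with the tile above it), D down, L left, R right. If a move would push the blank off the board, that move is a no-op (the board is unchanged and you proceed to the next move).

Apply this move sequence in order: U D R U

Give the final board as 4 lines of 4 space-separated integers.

Answer:  9  0 12  7
 4  2  6  5
15 13  8 11
10  1  3 14

Derivation:
After move 1 (U):
 0  2 12  7
 9  4  6  5
15 13  8 11
10  1  3 14

After move 2 (D):
 9  2 12  7
 0  4  6  5
15 13  8 11
10  1  3 14

After move 3 (R):
 9  2 12  7
 4  0  6  5
15 13  8 11
10  1  3 14

After move 4 (U):
 9  0 12  7
 4  2  6  5
15 13  8 11
10  1  3 14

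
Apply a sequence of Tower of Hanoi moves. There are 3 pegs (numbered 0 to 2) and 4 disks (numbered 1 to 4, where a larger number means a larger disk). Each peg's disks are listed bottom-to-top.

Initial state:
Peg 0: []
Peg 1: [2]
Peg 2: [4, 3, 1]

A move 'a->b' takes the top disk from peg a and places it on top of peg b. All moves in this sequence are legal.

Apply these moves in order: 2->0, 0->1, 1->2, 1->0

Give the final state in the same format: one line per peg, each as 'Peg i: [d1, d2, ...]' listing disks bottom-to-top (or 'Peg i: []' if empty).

After move 1 (2->0):
Peg 0: [1]
Peg 1: [2]
Peg 2: [4, 3]

After move 2 (0->1):
Peg 0: []
Peg 1: [2, 1]
Peg 2: [4, 3]

After move 3 (1->2):
Peg 0: []
Peg 1: [2]
Peg 2: [4, 3, 1]

After move 4 (1->0):
Peg 0: [2]
Peg 1: []
Peg 2: [4, 3, 1]

Answer: Peg 0: [2]
Peg 1: []
Peg 2: [4, 3, 1]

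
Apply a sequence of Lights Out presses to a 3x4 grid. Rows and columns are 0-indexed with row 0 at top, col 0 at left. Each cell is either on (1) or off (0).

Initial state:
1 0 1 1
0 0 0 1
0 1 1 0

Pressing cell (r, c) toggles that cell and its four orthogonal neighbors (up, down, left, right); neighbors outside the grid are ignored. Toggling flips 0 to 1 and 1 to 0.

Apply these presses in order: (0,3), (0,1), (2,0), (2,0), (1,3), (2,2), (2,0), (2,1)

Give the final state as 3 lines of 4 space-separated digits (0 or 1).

Answer: 0 1 1 1
1 0 0 1
0 0 1 0

Derivation:
After press 1 at (0,3):
1 0 0 0
0 0 0 0
0 1 1 0

After press 2 at (0,1):
0 1 1 0
0 1 0 0
0 1 1 0

After press 3 at (2,0):
0 1 1 0
1 1 0 0
1 0 1 0

After press 4 at (2,0):
0 1 1 0
0 1 0 0
0 1 1 0

After press 5 at (1,3):
0 1 1 1
0 1 1 1
0 1 1 1

After press 6 at (2,2):
0 1 1 1
0 1 0 1
0 0 0 0

After press 7 at (2,0):
0 1 1 1
1 1 0 1
1 1 0 0

After press 8 at (2,1):
0 1 1 1
1 0 0 1
0 0 1 0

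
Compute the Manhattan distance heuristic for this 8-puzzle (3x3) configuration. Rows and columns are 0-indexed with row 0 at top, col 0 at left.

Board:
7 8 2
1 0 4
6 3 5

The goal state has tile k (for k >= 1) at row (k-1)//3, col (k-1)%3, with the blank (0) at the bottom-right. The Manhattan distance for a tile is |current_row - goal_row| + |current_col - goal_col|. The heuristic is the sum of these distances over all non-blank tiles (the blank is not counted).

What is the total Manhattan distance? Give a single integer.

Answer: 16

Derivation:
Tile 7: at (0,0), goal (2,0), distance |0-2|+|0-0| = 2
Tile 8: at (0,1), goal (2,1), distance |0-2|+|1-1| = 2
Tile 2: at (0,2), goal (0,1), distance |0-0|+|2-1| = 1
Tile 1: at (1,0), goal (0,0), distance |1-0|+|0-0| = 1
Tile 4: at (1,2), goal (1,0), distance |1-1|+|2-0| = 2
Tile 6: at (2,0), goal (1,2), distance |2-1|+|0-2| = 3
Tile 3: at (2,1), goal (0,2), distance |2-0|+|1-2| = 3
Tile 5: at (2,2), goal (1,1), distance |2-1|+|2-1| = 2
Sum: 2 + 2 + 1 + 1 + 2 + 3 + 3 + 2 = 16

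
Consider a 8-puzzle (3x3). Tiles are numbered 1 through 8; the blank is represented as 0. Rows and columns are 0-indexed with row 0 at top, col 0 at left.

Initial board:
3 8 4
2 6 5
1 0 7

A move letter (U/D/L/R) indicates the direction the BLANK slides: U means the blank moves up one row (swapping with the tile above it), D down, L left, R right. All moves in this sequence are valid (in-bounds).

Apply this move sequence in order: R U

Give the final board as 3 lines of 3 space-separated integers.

Answer: 3 8 4
2 6 0
1 7 5

Derivation:
After move 1 (R):
3 8 4
2 6 5
1 7 0

After move 2 (U):
3 8 4
2 6 0
1 7 5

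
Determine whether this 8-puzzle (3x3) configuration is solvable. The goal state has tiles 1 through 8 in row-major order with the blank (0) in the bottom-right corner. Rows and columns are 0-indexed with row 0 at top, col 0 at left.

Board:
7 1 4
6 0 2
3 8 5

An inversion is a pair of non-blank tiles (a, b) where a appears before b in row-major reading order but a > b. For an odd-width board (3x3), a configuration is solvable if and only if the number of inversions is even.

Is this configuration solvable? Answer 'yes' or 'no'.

Answer: yes

Derivation:
Inversions (pairs i<j in row-major order where tile[i] > tile[j] > 0): 12
12 is even, so the puzzle is solvable.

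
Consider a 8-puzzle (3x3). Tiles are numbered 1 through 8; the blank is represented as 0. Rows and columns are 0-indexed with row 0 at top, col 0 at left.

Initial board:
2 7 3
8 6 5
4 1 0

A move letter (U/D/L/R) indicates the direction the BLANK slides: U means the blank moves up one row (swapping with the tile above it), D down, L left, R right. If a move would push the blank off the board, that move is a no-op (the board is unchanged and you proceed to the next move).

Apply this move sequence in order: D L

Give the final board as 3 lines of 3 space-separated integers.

After move 1 (D):
2 7 3
8 6 5
4 1 0

After move 2 (L):
2 7 3
8 6 5
4 0 1

Answer: 2 7 3
8 6 5
4 0 1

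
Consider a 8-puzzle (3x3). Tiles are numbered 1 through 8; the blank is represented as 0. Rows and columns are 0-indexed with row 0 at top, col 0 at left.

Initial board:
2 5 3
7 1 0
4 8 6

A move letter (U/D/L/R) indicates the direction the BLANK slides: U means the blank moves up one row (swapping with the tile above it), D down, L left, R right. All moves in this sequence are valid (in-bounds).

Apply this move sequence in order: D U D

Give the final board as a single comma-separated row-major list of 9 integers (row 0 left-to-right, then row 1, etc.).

After move 1 (D):
2 5 3
7 1 6
4 8 0

After move 2 (U):
2 5 3
7 1 0
4 8 6

After move 3 (D):
2 5 3
7 1 6
4 8 0

Answer: 2, 5, 3, 7, 1, 6, 4, 8, 0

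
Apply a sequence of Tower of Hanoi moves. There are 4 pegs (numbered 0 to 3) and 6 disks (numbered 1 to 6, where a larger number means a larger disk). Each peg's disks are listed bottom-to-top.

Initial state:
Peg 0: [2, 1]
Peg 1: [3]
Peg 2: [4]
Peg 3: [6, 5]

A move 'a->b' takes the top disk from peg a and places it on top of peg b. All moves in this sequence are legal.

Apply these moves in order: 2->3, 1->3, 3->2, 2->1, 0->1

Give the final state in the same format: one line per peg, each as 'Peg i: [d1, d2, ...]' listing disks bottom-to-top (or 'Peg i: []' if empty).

Answer: Peg 0: [2]
Peg 1: [3, 1]
Peg 2: []
Peg 3: [6, 5, 4]

Derivation:
After move 1 (2->3):
Peg 0: [2, 1]
Peg 1: [3]
Peg 2: []
Peg 3: [6, 5, 4]

After move 2 (1->3):
Peg 0: [2, 1]
Peg 1: []
Peg 2: []
Peg 3: [6, 5, 4, 3]

After move 3 (3->2):
Peg 0: [2, 1]
Peg 1: []
Peg 2: [3]
Peg 3: [6, 5, 4]

After move 4 (2->1):
Peg 0: [2, 1]
Peg 1: [3]
Peg 2: []
Peg 3: [6, 5, 4]

After move 5 (0->1):
Peg 0: [2]
Peg 1: [3, 1]
Peg 2: []
Peg 3: [6, 5, 4]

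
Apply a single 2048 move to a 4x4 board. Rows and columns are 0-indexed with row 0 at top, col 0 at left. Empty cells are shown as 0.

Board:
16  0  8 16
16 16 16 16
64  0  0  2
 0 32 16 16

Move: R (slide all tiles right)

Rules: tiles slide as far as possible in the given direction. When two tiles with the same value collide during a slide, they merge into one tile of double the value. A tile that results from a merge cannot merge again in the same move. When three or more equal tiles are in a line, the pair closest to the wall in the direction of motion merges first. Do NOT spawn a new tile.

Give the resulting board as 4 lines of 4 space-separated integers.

Answer:  0 16  8 16
 0  0 32 32
 0  0 64  2
 0  0 32 32

Derivation:
Slide right:
row 0: [16, 0, 8, 16] -> [0, 16, 8, 16]
row 1: [16, 16, 16, 16] -> [0, 0, 32, 32]
row 2: [64, 0, 0, 2] -> [0, 0, 64, 2]
row 3: [0, 32, 16, 16] -> [0, 0, 32, 32]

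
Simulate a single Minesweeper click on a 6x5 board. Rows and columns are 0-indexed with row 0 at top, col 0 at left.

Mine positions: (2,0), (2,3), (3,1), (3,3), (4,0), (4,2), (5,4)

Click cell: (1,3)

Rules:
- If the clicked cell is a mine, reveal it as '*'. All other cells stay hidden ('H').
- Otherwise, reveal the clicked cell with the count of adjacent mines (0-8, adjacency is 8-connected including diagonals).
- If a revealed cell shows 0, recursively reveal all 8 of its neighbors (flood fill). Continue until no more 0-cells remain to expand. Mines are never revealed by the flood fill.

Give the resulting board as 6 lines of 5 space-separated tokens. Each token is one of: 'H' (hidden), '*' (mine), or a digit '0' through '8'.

H H H H H
H H H 1 H
H H H H H
H H H H H
H H H H H
H H H H H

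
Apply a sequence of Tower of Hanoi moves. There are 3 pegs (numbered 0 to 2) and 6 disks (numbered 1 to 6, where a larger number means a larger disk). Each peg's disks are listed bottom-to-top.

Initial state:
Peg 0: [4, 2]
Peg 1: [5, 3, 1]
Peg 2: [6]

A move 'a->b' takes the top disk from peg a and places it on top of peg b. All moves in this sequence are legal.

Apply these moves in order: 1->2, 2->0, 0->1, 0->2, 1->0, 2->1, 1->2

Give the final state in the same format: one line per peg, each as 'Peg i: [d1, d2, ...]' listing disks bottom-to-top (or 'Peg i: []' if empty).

Answer: Peg 0: [4, 1]
Peg 1: [5, 3]
Peg 2: [6, 2]

Derivation:
After move 1 (1->2):
Peg 0: [4, 2]
Peg 1: [5, 3]
Peg 2: [6, 1]

After move 2 (2->0):
Peg 0: [4, 2, 1]
Peg 1: [5, 3]
Peg 2: [6]

After move 3 (0->1):
Peg 0: [4, 2]
Peg 1: [5, 3, 1]
Peg 2: [6]

After move 4 (0->2):
Peg 0: [4]
Peg 1: [5, 3, 1]
Peg 2: [6, 2]

After move 5 (1->0):
Peg 0: [4, 1]
Peg 1: [5, 3]
Peg 2: [6, 2]

After move 6 (2->1):
Peg 0: [4, 1]
Peg 1: [5, 3, 2]
Peg 2: [6]

After move 7 (1->2):
Peg 0: [4, 1]
Peg 1: [5, 3]
Peg 2: [6, 2]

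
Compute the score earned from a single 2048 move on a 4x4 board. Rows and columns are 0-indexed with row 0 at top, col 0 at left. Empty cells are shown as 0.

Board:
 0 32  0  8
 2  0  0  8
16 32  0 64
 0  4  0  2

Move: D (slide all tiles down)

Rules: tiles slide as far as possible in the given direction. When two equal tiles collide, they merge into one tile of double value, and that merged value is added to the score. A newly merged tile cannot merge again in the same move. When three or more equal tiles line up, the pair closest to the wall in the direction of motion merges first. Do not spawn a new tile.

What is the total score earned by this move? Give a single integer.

Answer: 80

Derivation:
Slide down:
col 0: [0, 2, 16, 0] -> [0, 0, 2, 16]  score +0 (running 0)
col 1: [32, 0, 32, 4] -> [0, 0, 64, 4]  score +64 (running 64)
col 2: [0, 0, 0, 0] -> [0, 0, 0, 0]  score +0 (running 64)
col 3: [8, 8, 64, 2] -> [0, 16, 64, 2]  score +16 (running 80)
Board after move:
 0  0  0  0
 0  0  0 16
 2 64  0 64
16  4  0  2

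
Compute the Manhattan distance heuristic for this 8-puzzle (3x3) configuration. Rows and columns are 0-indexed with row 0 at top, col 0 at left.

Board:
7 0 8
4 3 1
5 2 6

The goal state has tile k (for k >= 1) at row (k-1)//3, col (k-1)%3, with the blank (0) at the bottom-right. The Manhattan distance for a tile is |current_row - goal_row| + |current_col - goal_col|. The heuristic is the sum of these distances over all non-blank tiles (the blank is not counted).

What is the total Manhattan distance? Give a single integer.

Tile 7: at (0,0), goal (2,0), distance |0-2|+|0-0| = 2
Tile 8: at (0,2), goal (2,1), distance |0-2|+|2-1| = 3
Tile 4: at (1,0), goal (1,0), distance |1-1|+|0-0| = 0
Tile 3: at (1,1), goal (0,2), distance |1-0|+|1-2| = 2
Tile 1: at (1,2), goal (0,0), distance |1-0|+|2-0| = 3
Tile 5: at (2,0), goal (1,1), distance |2-1|+|0-1| = 2
Tile 2: at (2,1), goal (0,1), distance |2-0|+|1-1| = 2
Tile 6: at (2,2), goal (1,2), distance |2-1|+|2-2| = 1
Sum: 2 + 3 + 0 + 2 + 3 + 2 + 2 + 1 = 15

Answer: 15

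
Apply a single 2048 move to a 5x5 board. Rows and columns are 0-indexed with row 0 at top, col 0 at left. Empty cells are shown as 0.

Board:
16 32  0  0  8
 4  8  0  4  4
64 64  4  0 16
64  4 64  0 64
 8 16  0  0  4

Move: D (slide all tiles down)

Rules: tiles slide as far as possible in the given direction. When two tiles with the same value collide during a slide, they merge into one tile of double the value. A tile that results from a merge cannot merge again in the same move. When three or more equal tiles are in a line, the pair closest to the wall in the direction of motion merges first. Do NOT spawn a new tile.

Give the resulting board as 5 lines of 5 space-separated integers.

Answer:   0  32   0   0   8
 16   8   0   0   4
  4  64   0   0  16
128   4   4   0  64
  8  16  64   4   4

Derivation:
Slide down:
col 0: [16, 4, 64, 64, 8] -> [0, 16, 4, 128, 8]
col 1: [32, 8, 64, 4, 16] -> [32, 8, 64, 4, 16]
col 2: [0, 0, 4, 64, 0] -> [0, 0, 0, 4, 64]
col 3: [0, 4, 0, 0, 0] -> [0, 0, 0, 0, 4]
col 4: [8, 4, 16, 64, 4] -> [8, 4, 16, 64, 4]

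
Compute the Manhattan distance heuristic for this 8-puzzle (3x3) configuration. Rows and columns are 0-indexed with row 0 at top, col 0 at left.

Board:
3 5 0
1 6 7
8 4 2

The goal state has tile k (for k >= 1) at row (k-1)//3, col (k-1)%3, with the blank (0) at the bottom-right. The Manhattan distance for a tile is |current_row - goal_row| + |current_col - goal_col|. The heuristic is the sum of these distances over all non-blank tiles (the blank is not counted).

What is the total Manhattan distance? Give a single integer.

Answer: 14

Derivation:
Tile 3: at (0,0), goal (0,2), distance |0-0|+|0-2| = 2
Tile 5: at (0,1), goal (1,1), distance |0-1|+|1-1| = 1
Tile 1: at (1,0), goal (0,0), distance |1-0|+|0-0| = 1
Tile 6: at (1,1), goal (1,2), distance |1-1|+|1-2| = 1
Tile 7: at (1,2), goal (2,0), distance |1-2|+|2-0| = 3
Tile 8: at (2,0), goal (2,1), distance |2-2|+|0-1| = 1
Tile 4: at (2,1), goal (1,0), distance |2-1|+|1-0| = 2
Tile 2: at (2,2), goal (0,1), distance |2-0|+|2-1| = 3
Sum: 2 + 1 + 1 + 1 + 3 + 1 + 2 + 3 = 14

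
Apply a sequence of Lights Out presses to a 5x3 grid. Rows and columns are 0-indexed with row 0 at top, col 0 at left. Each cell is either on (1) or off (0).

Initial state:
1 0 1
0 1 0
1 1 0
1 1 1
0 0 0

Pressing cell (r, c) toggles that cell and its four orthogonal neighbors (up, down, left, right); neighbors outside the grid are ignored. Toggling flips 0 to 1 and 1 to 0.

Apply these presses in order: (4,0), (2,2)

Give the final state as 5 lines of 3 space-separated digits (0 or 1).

After press 1 at (4,0):
1 0 1
0 1 0
1 1 0
0 1 1
1 1 0

After press 2 at (2,2):
1 0 1
0 1 1
1 0 1
0 1 0
1 1 0

Answer: 1 0 1
0 1 1
1 0 1
0 1 0
1 1 0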